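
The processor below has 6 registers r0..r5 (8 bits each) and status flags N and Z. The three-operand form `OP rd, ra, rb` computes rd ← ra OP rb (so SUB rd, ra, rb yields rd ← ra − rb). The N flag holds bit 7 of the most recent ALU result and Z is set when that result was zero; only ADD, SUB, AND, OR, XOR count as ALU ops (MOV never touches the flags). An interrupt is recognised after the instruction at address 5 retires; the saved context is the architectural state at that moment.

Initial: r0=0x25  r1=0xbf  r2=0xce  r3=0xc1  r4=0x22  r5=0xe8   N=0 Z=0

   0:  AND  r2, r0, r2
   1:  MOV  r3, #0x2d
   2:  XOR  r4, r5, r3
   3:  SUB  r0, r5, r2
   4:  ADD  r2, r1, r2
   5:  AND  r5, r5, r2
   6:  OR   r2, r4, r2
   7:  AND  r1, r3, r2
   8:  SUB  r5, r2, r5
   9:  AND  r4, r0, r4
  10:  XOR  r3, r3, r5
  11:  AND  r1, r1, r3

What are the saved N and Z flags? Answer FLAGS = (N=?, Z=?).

after  0: r0=0x25 r1=0xbf r2=0x04 r3=0xc1 r4=0x22 r5=0xe8  N=0 Z=0
after  1: r0=0x25 r1=0xbf r2=0x04 r3=0x2d r4=0x22 r5=0xe8  N=0 Z=0
after  2: r0=0x25 r1=0xbf r2=0x04 r3=0x2d r4=0xc5 r5=0xe8  N=1 Z=0
after  3: r0=0xe4 r1=0xbf r2=0x04 r3=0x2d r4=0xc5 r5=0xe8  N=1 Z=0
after  4: r0=0xe4 r1=0xbf r2=0xc3 r3=0x2d r4=0xc5 r5=0xe8  N=1 Z=0
after  5: r0=0xe4 r1=0xbf r2=0xc3 r3=0x2d r4=0xc5 r5=0xc0  N=1 Z=0
-- IRQ taken; context saved, return-PC = 6 --

FLAGS = (N=1, Z=0)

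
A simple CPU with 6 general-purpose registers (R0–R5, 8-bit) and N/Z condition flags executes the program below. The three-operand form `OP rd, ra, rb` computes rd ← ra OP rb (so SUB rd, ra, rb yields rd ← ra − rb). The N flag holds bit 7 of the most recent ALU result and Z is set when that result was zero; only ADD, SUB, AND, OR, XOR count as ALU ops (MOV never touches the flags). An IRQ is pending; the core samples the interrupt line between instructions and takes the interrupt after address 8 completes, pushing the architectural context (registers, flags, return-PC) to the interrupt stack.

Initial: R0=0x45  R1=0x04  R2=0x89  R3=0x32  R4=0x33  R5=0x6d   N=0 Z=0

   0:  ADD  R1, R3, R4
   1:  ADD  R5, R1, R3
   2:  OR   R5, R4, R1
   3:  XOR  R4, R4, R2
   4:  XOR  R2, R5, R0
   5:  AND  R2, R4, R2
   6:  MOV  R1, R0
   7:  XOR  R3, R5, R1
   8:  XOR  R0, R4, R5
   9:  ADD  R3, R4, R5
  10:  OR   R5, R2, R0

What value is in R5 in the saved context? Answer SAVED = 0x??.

after  0: R0=0x45 R1=0x65 R2=0x89 R3=0x32 R4=0x33 R5=0x6d  N=0 Z=0
after  1: R0=0x45 R1=0x65 R2=0x89 R3=0x32 R4=0x33 R5=0x97  N=1 Z=0
after  2: R0=0x45 R1=0x65 R2=0x89 R3=0x32 R4=0x33 R5=0x77  N=0 Z=0
after  3: R0=0x45 R1=0x65 R2=0x89 R3=0x32 R4=0xba R5=0x77  N=1 Z=0
after  4: R0=0x45 R1=0x65 R2=0x32 R3=0x32 R4=0xba R5=0x77  N=0 Z=0
after  5: R0=0x45 R1=0x65 R2=0x32 R3=0x32 R4=0xba R5=0x77  N=0 Z=0
after  6: R0=0x45 R1=0x45 R2=0x32 R3=0x32 R4=0xba R5=0x77  N=0 Z=0
after  7: R0=0x45 R1=0x45 R2=0x32 R3=0x32 R4=0xba R5=0x77  N=0 Z=0
after  8: R0=0xcd R1=0x45 R2=0x32 R3=0x32 R4=0xba R5=0x77  N=1 Z=0
-- IRQ taken; context saved, return-PC = 9 --

SAVED = 0x77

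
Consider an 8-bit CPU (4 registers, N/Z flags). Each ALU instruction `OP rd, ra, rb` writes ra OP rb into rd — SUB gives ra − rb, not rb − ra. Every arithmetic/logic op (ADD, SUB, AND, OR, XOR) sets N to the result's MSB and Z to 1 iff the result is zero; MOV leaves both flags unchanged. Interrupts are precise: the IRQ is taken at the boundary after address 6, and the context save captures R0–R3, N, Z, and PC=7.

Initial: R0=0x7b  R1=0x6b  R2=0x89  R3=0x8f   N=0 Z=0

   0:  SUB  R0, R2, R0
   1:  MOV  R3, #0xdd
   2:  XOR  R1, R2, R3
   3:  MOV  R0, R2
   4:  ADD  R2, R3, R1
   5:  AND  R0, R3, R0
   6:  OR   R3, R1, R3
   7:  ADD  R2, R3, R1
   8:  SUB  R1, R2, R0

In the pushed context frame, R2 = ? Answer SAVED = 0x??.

after  0: R0=0x0e R1=0x6b R2=0x89 R3=0x8f  N=0 Z=0
after  1: R0=0x0e R1=0x6b R2=0x89 R3=0xdd  N=0 Z=0
after  2: R0=0x0e R1=0x54 R2=0x89 R3=0xdd  N=0 Z=0
after  3: R0=0x89 R1=0x54 R2=0x89 R3=0xdd  N=0 Z=0
after  4: R0=0x89 R1=0x54 R2=0x31 R3=0xdd  N=0 Z=0
after  5: R0=0x89 R1=0x54 R2=0x31 R3=0xdd  N=1 Z=0
after  6: R0=0x89 R1=0x54 R2=0x31 R3=0xdd  N=1 Z=0
-- IRQ taken; context saved, return-PC = 7 --

SAVED = 0x31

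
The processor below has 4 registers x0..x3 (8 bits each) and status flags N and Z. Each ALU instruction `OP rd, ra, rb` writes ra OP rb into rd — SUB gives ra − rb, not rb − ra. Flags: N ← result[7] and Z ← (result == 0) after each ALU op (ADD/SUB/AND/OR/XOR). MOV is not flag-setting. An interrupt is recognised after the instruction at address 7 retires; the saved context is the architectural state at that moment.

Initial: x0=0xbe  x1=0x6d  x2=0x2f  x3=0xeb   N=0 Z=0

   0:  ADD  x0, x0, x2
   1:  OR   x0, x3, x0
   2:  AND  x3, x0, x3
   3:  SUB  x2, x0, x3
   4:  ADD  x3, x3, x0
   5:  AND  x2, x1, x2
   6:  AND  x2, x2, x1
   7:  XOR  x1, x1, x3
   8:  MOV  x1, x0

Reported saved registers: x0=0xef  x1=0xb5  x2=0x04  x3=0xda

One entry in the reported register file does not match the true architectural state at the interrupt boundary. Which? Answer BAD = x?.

after  0: x0=0xed x1=0x6d x2=0x2f x3=0xeb  N=1 Z=0
after  1: x0=0xef x1=0x6d x2=0x2f x3=0xeb  N=1 Z=0
after  2: x0=0xef x1=0x6d x2=0x2f x3=0xeb  N=1 Z=0
after  3: x0=0xef x1=0x6d x2=0x04 x3=0xeb  N=0 Z=0
after  4: x0=0xef x1=0x6d x2=0x04 x3=0xda  N=1 Z=0
after  5: x0=0xef x1=0x6d x2=0x04 x3=0xda  N=0 Z=0
after  6: x0=0xef x1=0x6d x2=0x04 x3=0xda  N=0 Z=0
after  7: x0=0xef x1=0xb7 x2=0x04 x3=0xda  N=1 Z=0
-- IRQ taken; context saved, return-PC = 8 --
mismatch: x1: reported 0xb5 vs actual 0xb7

BAD = x1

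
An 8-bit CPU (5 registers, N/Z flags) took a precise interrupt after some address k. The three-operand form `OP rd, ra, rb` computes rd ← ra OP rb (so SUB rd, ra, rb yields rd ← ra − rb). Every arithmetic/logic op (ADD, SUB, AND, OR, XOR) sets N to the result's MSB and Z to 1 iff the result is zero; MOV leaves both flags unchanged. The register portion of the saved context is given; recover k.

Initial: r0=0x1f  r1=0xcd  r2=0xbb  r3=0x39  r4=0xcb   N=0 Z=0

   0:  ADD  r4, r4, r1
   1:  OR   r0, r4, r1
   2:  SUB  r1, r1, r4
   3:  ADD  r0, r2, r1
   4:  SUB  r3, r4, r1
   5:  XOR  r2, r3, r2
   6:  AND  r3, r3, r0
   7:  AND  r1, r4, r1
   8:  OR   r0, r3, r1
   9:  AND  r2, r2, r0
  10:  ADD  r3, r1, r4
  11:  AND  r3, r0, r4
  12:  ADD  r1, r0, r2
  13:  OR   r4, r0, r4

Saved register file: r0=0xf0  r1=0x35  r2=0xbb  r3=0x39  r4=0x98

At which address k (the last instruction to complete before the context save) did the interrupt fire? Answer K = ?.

after  0: r0=0x1f r1=0xcd r2=0xbb r3=0x39 r4=0x98  N=1 Z=0
after  1: r0=0xdd r1=0xcd r2=0xbb r3=0x39 r4=0x98  N=1 Z=0
after  2: r0=0xdd r1=0x35 r2=0xbb r3=0x39 r4=0x98  N=0 Z=0
after  3: r0=0xf0 r1=0x35 r2=0xbb r3=0x39 r4=0x98  N=1 Z=0
-- IRQ taken; context saved, return-PC = 4 --

K = 3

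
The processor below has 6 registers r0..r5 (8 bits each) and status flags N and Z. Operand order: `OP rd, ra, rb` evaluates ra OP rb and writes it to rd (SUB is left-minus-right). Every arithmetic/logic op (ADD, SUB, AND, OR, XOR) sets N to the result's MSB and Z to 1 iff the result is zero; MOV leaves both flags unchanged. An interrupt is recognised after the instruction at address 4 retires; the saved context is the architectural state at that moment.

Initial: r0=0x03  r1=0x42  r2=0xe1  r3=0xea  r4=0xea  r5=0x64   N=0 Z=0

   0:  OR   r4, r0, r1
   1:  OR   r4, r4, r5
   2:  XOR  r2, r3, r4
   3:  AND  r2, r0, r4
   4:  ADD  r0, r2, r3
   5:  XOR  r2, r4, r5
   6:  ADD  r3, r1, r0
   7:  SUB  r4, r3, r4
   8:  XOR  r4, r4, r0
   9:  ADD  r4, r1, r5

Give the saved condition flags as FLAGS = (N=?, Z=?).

FLAGS = (N=1, Z=0)

after  0: r0=0x03 r1=0x42 r2=0xe1 r3=0xea r4=0x43 r5=0x64  N=0 Z=0
after  1: r0=0x03 r1=0x42 r2=0xe1 r3=0xea r4=0x67 r5=0x64  N=0 Z=0
after  2: r0=0x03 r1=0x42 r2=0x8d r3=0xea r4=0x67 r5=0x64  N=1 Z=0
after  3: r0=0x03 r1=0x42 r2=0x03 r3=0xea r4=0x67 r5=0x64  N=0 Z=0
after  4: r0=0xed r1=0x42 r2=0x03 r3=0xea r4=0x67 r5=0x64  N=1 Z=0
-- IRQ taken; context saved, return-PC = 5 --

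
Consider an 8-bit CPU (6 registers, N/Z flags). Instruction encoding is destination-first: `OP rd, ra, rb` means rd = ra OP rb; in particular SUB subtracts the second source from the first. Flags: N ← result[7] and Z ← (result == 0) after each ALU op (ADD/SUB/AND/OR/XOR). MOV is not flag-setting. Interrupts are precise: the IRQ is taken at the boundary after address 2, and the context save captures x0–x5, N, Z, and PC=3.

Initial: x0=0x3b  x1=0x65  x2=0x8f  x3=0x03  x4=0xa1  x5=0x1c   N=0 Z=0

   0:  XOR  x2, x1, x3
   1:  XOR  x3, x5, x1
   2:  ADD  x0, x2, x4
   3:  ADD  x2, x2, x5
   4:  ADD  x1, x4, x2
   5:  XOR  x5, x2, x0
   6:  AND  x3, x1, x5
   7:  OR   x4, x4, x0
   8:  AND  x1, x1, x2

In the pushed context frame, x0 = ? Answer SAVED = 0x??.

SAVED = 0x07

after  0: x0=0x3b x1=0x65 x2=0x66 x3=0x03 x4=0xa1 x5=0x1c  N=0 Z=0
after  1: x0=0x3b x1=0x65 x2=0x66 x3=0x79 x4=0xa1 x5=0x1c  N=0 Z=0
after  2: x0=0x07 x1=0x65 x2=0x66 x3=0x79 x4=0xa1 x5=0x1c  N=0 Z=0
-- IRQ taken; context saved, return-PC = 3 --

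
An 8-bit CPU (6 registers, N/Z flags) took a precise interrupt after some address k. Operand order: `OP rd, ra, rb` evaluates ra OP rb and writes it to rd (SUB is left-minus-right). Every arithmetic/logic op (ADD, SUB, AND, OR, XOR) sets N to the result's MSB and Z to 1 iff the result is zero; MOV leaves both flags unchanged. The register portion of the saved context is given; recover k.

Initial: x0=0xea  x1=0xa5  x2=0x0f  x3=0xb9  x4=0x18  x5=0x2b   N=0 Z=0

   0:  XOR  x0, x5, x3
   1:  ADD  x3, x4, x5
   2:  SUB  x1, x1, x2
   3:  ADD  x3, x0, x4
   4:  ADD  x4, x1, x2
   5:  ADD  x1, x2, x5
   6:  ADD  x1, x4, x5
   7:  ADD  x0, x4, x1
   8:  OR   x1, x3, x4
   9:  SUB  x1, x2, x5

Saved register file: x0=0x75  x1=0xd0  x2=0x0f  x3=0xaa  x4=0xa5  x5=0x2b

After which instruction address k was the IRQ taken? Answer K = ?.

K = 7

after  0: x0=0x92 x1=0xa5 x2=0x0f x3=0xb9 x4=0x18 x5=0x2b  N=1 Z=0
after  1: x0=0x92 x1=0xa5 x2=0x0f x3=0x43 x4=0x18 x5=0x2b  N=0 Z=0
after  2: x0=0x92 x1=0x96 x2=0x0f x3=0x43 x4=0x18 x5=0x2b  N=1 Z=0
after  3: x0=0x92 x1=0x96 x2=0x0f x3=0xaa x4=0x18 x5=0x2b  N=1 Z=0
after  4: x0=0x92 x1=0x96 x2=0x0f x3=0xaa x4=0xa5 x5=0x2b  N=1 Z=0
after  5: x0=0x92 x1=0x3a x2=0x0f x3=0xaa x4=0xa5 x5=0x2b  N=0 Z=0
after  6: x0=0x92 x1=0xd0 x2=0x0f x3=0xaa x4=0xa5 x5=0x2b  N=1 Z=0
after  7: x0=0x75 x1=0xd0 x2=0x0f x3=0xaa x4=0xa5 x5=0x2b  N=0 Z=0
-- IRQ taken; context saved, return-PC = 8 --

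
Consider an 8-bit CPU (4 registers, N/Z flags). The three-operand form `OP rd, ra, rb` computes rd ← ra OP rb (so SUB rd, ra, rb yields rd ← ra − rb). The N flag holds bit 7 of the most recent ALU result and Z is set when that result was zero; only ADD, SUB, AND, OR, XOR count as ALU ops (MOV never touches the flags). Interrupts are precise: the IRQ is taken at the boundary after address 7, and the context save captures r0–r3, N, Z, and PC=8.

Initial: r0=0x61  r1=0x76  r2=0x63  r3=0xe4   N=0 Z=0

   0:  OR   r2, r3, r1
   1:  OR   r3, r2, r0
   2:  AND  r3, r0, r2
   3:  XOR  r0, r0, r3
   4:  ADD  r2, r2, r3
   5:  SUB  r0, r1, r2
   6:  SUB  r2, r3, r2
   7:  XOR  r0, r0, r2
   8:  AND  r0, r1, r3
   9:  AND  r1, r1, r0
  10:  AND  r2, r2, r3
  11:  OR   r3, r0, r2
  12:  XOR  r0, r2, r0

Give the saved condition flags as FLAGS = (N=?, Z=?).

FLAGS = (N=0, Z=0)

after  0: r0=0x61 r1=0x76 r2=0xf6 r3=0xe4  N=1 Z=0
after  1: r0=0x61 r1=0x76 r2=0xf6 r3=0xf7  N=1 Z=0
after  2: r0=0x61 r1=0x76 r2=0xf6 r3=0x60  N=0 Z=0
after  3: r0=0x01 r1=0x76 r2=0xf6 r3=0x60  N=0 Z=0
after  4: r0=0x01 r1=0x76 r2=0x56 r3=0x60  N=0 Z=0
after  5: r0=0x20 r1=0x76 r2=0x56 r3=0x60  N=0 Z=0
after  6: r0=0x20 r1=0x76 r2=0x0a r3=0x60  N=0 Z=0
after  7: r0=0x2a r1=0x76 r2=0x0a r3=0x60  N=0 Z=0
-- IRQ taken; context saved, return-PC = 8 --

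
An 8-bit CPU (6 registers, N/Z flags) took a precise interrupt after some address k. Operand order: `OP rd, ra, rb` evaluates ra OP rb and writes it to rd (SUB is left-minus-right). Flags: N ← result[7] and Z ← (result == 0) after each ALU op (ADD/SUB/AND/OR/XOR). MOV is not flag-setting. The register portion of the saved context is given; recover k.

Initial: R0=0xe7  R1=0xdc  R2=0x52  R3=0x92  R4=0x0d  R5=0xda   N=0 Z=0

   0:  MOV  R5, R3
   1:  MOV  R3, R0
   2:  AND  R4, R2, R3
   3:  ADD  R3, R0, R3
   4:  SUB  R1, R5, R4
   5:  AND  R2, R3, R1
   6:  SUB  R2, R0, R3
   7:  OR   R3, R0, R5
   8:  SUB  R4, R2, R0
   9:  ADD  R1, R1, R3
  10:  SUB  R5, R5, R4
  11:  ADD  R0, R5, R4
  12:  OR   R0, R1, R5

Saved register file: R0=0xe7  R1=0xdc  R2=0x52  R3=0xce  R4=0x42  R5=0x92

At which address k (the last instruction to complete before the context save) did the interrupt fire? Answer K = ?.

K = 3

after  0: R0=0xe7 R1=0xdc R2=0x52 R3=0x92 R4=0x0d R5=0x92  N=0 Z=0
after  1: R0=0xe7 R1=0xdc R2=0x52 R3=0xe7 R4=0x0d R5=0x92  N=0 Z=0
after  2: R0=0xe7 R1=0xdc R2=0x52 R3=0xe7 R4=0x42 R5=0x92  N=0 Z=0
after  3: R0=0xe7 R1=0xdc R2=0x52 R3=0xce R4=0x42 R5=0x92  N=1 Z=0
-- IRQ taken; context saved, return-PC = 4 --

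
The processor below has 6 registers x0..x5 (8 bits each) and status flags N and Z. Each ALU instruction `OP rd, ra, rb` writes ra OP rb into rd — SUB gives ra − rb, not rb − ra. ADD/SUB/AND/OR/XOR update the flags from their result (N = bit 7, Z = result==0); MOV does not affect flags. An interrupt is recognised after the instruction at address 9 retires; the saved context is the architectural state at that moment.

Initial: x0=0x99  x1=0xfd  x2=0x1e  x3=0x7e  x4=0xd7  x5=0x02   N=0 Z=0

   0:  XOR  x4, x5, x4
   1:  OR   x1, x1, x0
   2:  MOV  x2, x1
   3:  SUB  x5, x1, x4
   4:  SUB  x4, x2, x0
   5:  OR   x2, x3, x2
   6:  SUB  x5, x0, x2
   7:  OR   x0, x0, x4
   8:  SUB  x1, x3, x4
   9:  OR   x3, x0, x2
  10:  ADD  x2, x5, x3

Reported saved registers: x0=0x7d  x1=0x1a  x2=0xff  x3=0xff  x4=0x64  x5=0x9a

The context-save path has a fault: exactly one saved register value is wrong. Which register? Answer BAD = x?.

after  0: x0=0x99 x1=0xfd x2=0x1e x3=0x7e x4=0xd5 x5=0x02  N=1 Z=0
after  1: x0=0x99 x1=0xfd x2=0x1e x3=0x7e x4=0xd5 x5=0x02  N=1 Z=0
after  2: x0=0x99 x1=0xfd x2=0xfd x3=0x7e x4=0xd5 x5=0x02  N=1 Z=0
after  3: x0=0x99 x1=0xfd x2=0xfd x3=0x7e x4=0xd5 x5=0x28  N=0 Z=0
after  4: x0=0x99 x1=0xfd x2=0xfd x3=0x7e x4=0x64 x5=0x28  N=0 Z=0
after  5: x0=0x99 x1=0xfd x2=0xff x3=0x7e x4=0x64 x5=0x28  N=1 Z=0
after  6: x0=0x99 x1=0xfd x2=0xff x3=0x7e x4=0x64 x5=0x9a  N=1 Z=0
after  7: x0=0xfd x1=0xfd x2=0xff x3=0x7e x4=0x64 x5=0x9a  N=1 Z=0
after  8: x0=0xfd x1=0x1a x2=0xff x3=0x7e x4=0x64 x5=0x9a  N=0 Z=0
after  9: x0=0xfd x1=0x1a x2=0xff x3=0xff x4=0x64 x5=0x9a  N=1 Z=0
-- IRQ taken; context saved, return-PC = 10 --
mismatch: x0: reported 0x7d vs actual 0xfd

BAD = x0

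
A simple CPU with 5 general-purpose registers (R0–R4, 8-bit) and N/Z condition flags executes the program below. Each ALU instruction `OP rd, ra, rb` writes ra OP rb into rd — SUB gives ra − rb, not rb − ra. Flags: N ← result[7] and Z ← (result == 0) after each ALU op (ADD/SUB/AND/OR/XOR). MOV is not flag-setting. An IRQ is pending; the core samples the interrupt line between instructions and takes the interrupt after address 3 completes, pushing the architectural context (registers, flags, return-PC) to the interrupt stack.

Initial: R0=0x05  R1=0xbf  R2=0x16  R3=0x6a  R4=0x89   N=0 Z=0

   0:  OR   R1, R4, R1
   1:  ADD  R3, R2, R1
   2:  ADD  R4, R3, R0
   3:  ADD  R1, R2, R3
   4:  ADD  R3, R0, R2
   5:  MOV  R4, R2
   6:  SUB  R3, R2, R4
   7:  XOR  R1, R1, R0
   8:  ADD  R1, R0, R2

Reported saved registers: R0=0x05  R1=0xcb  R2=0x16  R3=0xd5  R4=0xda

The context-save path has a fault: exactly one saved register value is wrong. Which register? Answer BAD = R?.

after  0: R0=0x05 R1=0xbf R2=0x16 R3=0x6a R4=0x89  N=1 Z=0
after  1: R0=0x05 R1=0xbf R2=0x16 R3=0xd5 R4=0x89  N=1 Z=0
after  2: R0=0x05 R1=0xbf R2=0x16 R3=0xd5 R4=0xda  N=1 Z=0
after  3: R0=0x05 R1=0xeb R2=0x16 R3=0xd5 R4=0xda  N=1 Z=0
-- IRQ taken; context saved, return-PC = 4 --
mismatch: R1: reported 0xcb vs actual 0xeb

BAD = R1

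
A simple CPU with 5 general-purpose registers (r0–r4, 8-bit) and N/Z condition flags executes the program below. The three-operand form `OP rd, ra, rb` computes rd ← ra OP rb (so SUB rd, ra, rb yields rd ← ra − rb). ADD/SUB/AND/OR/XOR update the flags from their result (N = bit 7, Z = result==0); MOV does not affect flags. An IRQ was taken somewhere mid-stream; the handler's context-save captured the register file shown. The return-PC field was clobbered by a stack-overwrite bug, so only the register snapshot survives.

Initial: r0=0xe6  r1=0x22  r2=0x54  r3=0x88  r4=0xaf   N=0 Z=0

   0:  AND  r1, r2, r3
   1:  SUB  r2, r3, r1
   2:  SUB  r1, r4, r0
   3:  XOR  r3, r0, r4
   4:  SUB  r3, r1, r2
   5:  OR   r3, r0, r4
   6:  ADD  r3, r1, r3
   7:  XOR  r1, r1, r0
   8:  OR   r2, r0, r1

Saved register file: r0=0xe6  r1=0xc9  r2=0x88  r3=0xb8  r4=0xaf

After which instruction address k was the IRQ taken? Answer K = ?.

K = 6

after  0: r0=0xe6 r1=0x00 r2=0x54 r3=0x88 r4=0xaf  N=0 Z=1
after  1: r0=0xe6 r1=0x00 r2=0x88 r3=0x88 r4=0xaf  N=1 Z=0
after  2: r0=0xe6 r1=0xc9 r2=0x88 r3=0x88 r4=0xaf  N=1 Z=0
after  3: r0=0xe6 r1=0xc9 r2=0x88 r3=0x49 r4=0xaf  N=0 Z=0
after  4: r0=0xe6 r1=0xc9 r2=0x88 r3=0x41 r4=0xaf  N=0 Z=0
after  5: r0=0xe6 r1=0xc9 r2=0x88 r3=0xef r4=0xaf  N=1 Z=0
after  6: r0=0xe6 r1=0xc9 r2=0x88 r3=0xb8 r4=0xaf  N=1 Z=0
-- IRQ taken; context saved, return-PC = 7 --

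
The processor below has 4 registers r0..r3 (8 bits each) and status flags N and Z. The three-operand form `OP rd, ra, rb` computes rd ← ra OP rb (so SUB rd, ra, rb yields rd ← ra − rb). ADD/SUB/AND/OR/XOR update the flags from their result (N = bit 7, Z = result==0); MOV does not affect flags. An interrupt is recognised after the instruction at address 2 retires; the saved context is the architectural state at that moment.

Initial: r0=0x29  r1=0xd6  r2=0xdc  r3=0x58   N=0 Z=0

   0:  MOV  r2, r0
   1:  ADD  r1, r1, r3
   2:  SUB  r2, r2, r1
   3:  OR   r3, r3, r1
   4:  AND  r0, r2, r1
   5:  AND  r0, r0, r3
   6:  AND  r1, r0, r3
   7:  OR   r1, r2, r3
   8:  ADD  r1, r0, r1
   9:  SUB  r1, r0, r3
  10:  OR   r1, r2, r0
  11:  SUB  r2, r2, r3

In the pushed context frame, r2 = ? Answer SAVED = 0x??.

after  0: r0=0x29 r1=0xd6 r2=0x29 r3=0x58  N=0 Z=0
after  1: r0=0x29 r1=0x2e r2=0x29 r3=0x58  N=0 Z=0
after  2: r0=0x29 r1=0x2e r2=0xfb r3=0x58  N=1 Z=0
-- IRQ taken; context saved, return-PC = 3 --

SAVED = 0xfb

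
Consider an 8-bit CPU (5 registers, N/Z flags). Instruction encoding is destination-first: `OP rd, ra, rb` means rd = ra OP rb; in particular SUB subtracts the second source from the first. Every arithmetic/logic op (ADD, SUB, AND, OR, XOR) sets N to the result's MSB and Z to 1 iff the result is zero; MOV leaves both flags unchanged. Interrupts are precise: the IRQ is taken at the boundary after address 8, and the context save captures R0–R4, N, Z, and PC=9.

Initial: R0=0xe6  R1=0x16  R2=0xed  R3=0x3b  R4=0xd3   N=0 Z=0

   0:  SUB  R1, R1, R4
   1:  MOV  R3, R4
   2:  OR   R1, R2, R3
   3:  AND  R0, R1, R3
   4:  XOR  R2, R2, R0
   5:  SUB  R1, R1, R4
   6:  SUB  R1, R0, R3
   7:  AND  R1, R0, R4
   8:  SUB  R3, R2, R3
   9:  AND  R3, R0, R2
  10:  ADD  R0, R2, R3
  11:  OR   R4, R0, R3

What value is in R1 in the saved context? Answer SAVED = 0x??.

SAVED = 0xd3

after  0: R0=0xe6 R1=0x43 R2=0xed R3=0x3b R4=0xd3  N=0 Z=0
after  1: R0=0xe6 R1=0x43 R2=0xed R3=0xd3 R4=0xd3  N=0 Z=0
after  2: R0=0xe6 R1=0xff R2=0xed R3=0xd3 R4=0xd3  N=1 Z=0
after  3: R0=0xd3 R1=0xff R2=0xed R3=0xd3 R4=0xd3  N=1 Z=0
after  4: R0=0xd3 R1=0xff R2=0x3e R3=0xd3 R4=0xd3  N=0 Z=0
after  5: R0=0xd3 R1=0x2c R2=0x3e R3=0xd3 R4=0xd3  N=0 Z=0
after  6: R0=0xd3 R1=0x00 R2=0x3e R3=0xd3 R4=0xd3  N=0 Z=1
after  7: R0=0xd3 R1=0xd3 R2=0x3e R3=0xd3 R4=0xd3  N=1 Z=0
after  8: R0=0xd3 R1=0xd3 R2=0x3e R3=0x6b R4=0xd3  N=0 Z=0
-- IRQ taken; context saved, return-PC = 9 --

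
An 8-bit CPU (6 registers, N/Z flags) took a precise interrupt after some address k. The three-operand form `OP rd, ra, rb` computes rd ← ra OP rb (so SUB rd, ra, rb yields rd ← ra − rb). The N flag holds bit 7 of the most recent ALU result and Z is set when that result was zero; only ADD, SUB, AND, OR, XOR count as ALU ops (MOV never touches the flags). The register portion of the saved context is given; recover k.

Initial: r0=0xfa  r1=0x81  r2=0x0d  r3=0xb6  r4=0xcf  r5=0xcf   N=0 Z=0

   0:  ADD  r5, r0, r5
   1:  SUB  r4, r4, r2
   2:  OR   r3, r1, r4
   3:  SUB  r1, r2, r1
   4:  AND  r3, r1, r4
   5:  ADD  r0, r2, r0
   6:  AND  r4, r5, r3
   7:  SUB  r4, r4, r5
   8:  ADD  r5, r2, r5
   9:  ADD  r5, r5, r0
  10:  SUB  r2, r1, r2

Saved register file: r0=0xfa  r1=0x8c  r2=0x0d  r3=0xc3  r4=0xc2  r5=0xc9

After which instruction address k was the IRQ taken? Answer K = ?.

after  0: r0=0xfa r1=0x81 r2=0x0d r3=0xb6 r4=0xcf r5=0xc9  N=1 Z=0
after  1: r0=0xfa r1=0x81 r2=0x0d r3=0xb6 r4=0xc2 r5=0xc9  N=1 Z=0
after  2: r0=0xfa r1=0x81 r2=0x0d r3=0xc3 r4=0xc2 r5=0xc9  N=1 Z=0
after  3: r0=0xfa r1=0x8c r2=0x0d r3=0xc3 r4=0xc2 r5=0xc9  N=1 Z=0
-- IRQ taken; context saved, return-PC = 4 --

K = 3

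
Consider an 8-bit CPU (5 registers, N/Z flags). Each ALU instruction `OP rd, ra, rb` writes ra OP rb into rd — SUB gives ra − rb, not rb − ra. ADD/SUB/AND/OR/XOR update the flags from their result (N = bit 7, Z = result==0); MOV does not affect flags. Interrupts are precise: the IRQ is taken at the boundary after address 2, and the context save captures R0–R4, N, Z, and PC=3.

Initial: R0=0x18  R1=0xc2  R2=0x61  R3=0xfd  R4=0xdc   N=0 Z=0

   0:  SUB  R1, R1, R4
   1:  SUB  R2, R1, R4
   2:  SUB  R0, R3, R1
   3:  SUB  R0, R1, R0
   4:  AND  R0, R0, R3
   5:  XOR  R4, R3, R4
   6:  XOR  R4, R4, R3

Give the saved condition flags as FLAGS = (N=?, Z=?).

FLAGS = (N=0, Z=0)

after  0: R0=0x18 R1=0xe6 R2=0x61 R3=0xfd R4=0xdc  N=1 Z=0
after  1: R0=0x18 R1=0xe6 R2=0x0a R3=0xfd R4=0xdc  N=0 Z=0
after  2: R0=0x17 R1=0xe6 R2=0x0a R3=0xfd R4=0xdc  N=0 Z=0
-- IRQ taken; context saved, return-PC = 3 --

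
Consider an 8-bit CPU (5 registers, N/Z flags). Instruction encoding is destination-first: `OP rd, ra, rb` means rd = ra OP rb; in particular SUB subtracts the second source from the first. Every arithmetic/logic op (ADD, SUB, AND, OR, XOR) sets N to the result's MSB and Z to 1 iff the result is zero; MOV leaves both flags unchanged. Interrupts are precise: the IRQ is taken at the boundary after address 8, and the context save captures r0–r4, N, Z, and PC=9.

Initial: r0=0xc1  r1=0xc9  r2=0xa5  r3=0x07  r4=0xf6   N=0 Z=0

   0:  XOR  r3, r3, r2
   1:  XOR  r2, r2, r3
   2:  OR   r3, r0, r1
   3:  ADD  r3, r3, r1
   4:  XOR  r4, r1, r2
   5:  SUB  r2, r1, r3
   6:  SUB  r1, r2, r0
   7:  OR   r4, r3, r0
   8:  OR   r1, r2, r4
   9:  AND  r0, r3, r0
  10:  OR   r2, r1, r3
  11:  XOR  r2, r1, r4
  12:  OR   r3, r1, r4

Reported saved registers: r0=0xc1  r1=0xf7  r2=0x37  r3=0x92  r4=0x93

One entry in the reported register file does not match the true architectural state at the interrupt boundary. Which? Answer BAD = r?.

after  0: r0=0xc1 r1=0xc9 r2=0xa5 r3=0xa2 r4=0xf6  N=1 Z=0
after  1: r0=0xc1 r1=0xc9 r2=0x07 r3=0xa2 r4=0xf6  N=0 Z=0
after  2: r0=0xc1 r1=0xc9 r2=0x07 r3=0xc9 r4=0xf6  N=1 Z=0
after  3: r0=0xc1 r1=0xc9 r2=0x07 r3=0x92 r4=0xf6  N=1 Z=0
after  4: r0=0xc1 r1=0xc9 r2=0x07 r3=0x92 r4=0xce  N=1 Z=0
after  5: r0=0xc1 r1=0xc9 r2=0x37 r3=0x92 r4=0xce  N=0 Z=0
after  6: r0=0xc1 r1=0x76 r2=0x37 r3=0x92 r4=0xce  N=0 Z=0
after  7: r0=0xc1 r1=0x76 r2=0x37 r3=0x92 r4=0xd3  N=1 Z=0
after  8: r0=0xc1 r1=0xf7 r2=0x37 r3=0x92 r4=0xd3  N=1 Z=0
-- IRQ taken; context saved, return-PC = 9 --
mismatch: r4: reported 0x93 vs actual 0xd3

BAD = r4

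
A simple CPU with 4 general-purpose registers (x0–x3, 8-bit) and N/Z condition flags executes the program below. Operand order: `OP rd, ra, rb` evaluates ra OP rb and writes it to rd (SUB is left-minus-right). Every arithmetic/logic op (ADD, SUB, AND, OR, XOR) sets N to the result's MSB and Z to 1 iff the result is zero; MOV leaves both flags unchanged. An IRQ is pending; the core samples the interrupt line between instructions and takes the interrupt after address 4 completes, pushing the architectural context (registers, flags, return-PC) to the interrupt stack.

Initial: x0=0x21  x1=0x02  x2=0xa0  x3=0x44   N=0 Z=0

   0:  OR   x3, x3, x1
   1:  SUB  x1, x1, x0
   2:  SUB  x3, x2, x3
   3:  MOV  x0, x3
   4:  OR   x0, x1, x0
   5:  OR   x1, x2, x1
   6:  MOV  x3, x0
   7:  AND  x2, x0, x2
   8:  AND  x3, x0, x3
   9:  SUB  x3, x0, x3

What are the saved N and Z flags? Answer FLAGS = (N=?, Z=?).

FLAGS = (N=1, Z=0)

after  0: x0=0x21 x1=0x02 x2=0xa0 x3=0x46  N=0 Z=0
after  1: x0=0x21 x1=0xe1 x2=0xa0 x3=0x46  N=1 Z=0
after  2: x0=0x21 x1=0xe1 x2=0xa0 x3=0x5a  N=0 Z=0
after  3: x0=0x5a x1=0xe1 x2=0xa0 x3=0x5a  N=0 Z=0
after  4: x0=0xfb x1=0xe1 x2=0xa0 x3=0x5a  N=1 Z=0
-- IRQ taken; context saved, return-PC = 5 --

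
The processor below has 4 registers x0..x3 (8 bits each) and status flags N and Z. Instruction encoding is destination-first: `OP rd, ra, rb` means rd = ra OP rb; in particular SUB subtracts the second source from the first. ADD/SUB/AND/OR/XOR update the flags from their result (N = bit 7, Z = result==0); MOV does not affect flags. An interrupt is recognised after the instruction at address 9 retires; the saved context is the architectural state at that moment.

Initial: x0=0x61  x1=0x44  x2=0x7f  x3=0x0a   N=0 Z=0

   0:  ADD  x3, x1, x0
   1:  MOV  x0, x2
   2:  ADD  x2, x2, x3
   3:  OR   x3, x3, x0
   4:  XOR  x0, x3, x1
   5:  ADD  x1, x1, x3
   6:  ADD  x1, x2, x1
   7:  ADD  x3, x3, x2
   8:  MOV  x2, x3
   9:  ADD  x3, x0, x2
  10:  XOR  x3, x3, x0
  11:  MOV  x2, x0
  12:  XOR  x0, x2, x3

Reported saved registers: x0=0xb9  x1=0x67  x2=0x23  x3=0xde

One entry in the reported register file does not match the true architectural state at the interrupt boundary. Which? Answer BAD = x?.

BAD = x0

after  0: x0=0x61 x1=0x44 x2=0x7f x3=0xa5  N=1 Z=0
after  1: x0=0x7f x1=0x44 x2=0x7f x3=0xa5  N=1 Z=0
after  2: x0=0x7f x1=0x44 x2=0x24 x3=0xa5  N=0 Z=0
after  3: x0=0x7f x1=0x44 x2=0x24 x3=0xff  N=1 Z=0
after  4: x0=0xbb x1=0x44 x2=0x24 x3=0xff  N=1 Z=0
after  5: x0=0xbb x1=0x43 x2=0x24 x3=0xff  N=0 Z=0
after  6: x0=0xbb x1=0x67 x2=0x24 x3=0xff  N=0 Z=0
after  7: x0=0xbb x1=0x67 x2=0x24 x3=0x23  N=0 Z=0
after  8: x0=0xbb x1=0x67 x2=0x23 x3=0x23  N=0 Z=0
after  9: x0=0xbb x1=0x67 x2=0x23 x3=0xde  N=1 Z=0
-- IRQ taken; context saved, return-PC = 10 --
mismatch: x0: reported 0xb9 vs actual 0xbb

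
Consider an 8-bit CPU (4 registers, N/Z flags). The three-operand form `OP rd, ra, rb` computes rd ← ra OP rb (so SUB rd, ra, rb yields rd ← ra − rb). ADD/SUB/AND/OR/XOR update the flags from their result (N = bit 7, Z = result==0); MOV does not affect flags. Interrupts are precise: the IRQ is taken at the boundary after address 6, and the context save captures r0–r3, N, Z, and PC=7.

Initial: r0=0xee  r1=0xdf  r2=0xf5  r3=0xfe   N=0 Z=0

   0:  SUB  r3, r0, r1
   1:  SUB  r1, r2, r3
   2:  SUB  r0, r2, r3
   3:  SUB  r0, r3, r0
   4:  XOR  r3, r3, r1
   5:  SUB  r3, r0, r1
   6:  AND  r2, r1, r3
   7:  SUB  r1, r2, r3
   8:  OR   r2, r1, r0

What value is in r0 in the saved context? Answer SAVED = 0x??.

after  0: r0=0xee r1=0xdf r2=0xf5 r3=0x0f  N=0 Z=0
after  1: r0=0xee r1=0xe6 r2=0xf5 r3=0x0f  N=1 Z=0
after  2: r0=0xe6 r1=0xe6 r2=0xf5 r3=0x0f  N=1 Z=0
after  3: r0=0x29 r1=0xe6 r2=0xf5 r3=0x0f  N=0 Z=0
after  4: r0=0x29 r1=0xe6 r2=0xf5 r3=0xe9  N=1 Z=0
after  5: r0=0x29 r1=0xe6 r2=0xf5 r3=0x43  N=0 Z=0
after  6: r0=0x29 r1=0xe6 r2=0x42 r3=0x43  N=0 Z=0
-- IRQ taken; context saved, return-PC = 7 --

SAVED = 0x29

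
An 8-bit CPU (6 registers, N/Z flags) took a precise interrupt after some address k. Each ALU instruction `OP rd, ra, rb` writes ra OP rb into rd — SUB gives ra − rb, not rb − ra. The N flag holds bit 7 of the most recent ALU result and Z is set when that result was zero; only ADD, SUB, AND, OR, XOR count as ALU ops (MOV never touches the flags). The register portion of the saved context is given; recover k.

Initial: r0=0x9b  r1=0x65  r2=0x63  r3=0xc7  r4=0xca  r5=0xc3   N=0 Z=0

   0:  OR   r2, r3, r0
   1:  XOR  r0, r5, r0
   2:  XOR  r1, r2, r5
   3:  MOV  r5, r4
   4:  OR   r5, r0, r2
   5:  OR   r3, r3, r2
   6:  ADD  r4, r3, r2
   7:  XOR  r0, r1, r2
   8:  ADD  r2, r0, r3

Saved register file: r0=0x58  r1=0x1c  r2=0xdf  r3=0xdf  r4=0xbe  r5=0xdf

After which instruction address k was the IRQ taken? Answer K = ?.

after  0: r0=0x9b r1=0x65 r2=0xdf r3=0xc7 r4=0xca r5=0xc3  N=1 Z=0
after  1: r0=0x58 r1=0x65 r2=0xdf r3=0xc7 r4=0xca r5=0xc3  N=0 Z=0
after  2: r0=0x58 r1=0x1c r2=0xdf r3=0xc7 r4=0xca r5=0xc3  N=0 Z=0
after  3: r0=0x58 r1=0x1c r2=0xdf r3=0xc7 r4=0xca r5=0xca  N=0 Z=0
after  4: r0=0x58 r1=0x1c r2=0xdf r3=0xc7 r4=0xca r5=0xdf  N=1 Z=0
after  5: r0=0x58 r1=0x1c r2=0xdf r3=0xdf r4=0xca r5=0xdf  N=1 Z=0
after  6: r0=0x58 r1=0x1c r2=0xdf r3=0xdf r4=0xbe r5=0xdf  N=1 Z=0
-- IRQ taken; context saved, return-PC = 7 --

K = 6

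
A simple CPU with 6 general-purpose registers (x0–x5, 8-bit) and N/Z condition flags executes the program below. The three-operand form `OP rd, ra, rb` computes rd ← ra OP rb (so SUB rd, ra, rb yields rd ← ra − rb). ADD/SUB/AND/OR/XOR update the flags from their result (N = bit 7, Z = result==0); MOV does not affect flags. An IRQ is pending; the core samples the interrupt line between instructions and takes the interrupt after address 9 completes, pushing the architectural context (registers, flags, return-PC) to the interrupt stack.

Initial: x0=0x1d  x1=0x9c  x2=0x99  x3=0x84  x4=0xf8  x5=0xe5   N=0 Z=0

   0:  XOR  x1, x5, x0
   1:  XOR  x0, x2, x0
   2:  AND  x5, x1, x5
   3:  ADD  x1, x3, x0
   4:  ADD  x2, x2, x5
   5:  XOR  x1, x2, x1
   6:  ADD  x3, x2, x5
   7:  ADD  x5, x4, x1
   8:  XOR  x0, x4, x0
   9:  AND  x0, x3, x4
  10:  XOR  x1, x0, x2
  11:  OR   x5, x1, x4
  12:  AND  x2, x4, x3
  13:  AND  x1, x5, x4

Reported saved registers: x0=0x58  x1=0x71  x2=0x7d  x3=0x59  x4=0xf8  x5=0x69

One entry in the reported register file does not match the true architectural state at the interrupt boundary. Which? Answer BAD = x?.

after  0: x0=0x1d x1=0xf8 x2=0x99 x3=0x84 x4=0xf8 x5=0xe5  N=1 Z=0
after  1: x0=0x84 x1=0xf8 x2=0x99 x3=0x84 x4=0xf8 x5=0xe5  N=1 Z=0
after  2: x0=0x84 x1=0xf8 x2=0x99 x3=0x84 x4=0xf8 x5=0xe0  N=1 Z=0
after  3: x0=0x84 x1=0x08 x2=0x99 x3=0x84 x4=0xf8 x5=0xe0  N=0 Z=0
after  4: x0=0x84 x1=0x08 x2=0x79 x3=0x84 x4=0xf8 x5=0xe0  N=0 Z=0
after  5: x0=0x84 x1=0x71 x2=0x79 x3=0x84 x4=0xf8 x5=0xe0  N=0 Z=0
after  6: x0=0x84 x1=0x71 x2=0x79 x3=0x59 x4=0xf8 x5=0xe0  N=0 Z=0
after  7: x0=0x84 x1=0x71 x2=0x79 x3=0x59 x4=0xf8 x5=0x69  N=0 Z=0
after  8: x0=0x7c x1=0x71 x2=0x79 x3=0x59 x4=0xf8 x5=0x69  N=0 Z=0
after  9: x0=0x58 x1=0x71 x2=0x79 x3=0x59 x4=0xf8 x5=0x69  N=0 Z=0
-- IRQ taken; context saved, return-PC = 10 --
mismatch: x2: reported 0x7d vs actual 0x79

BAD = x2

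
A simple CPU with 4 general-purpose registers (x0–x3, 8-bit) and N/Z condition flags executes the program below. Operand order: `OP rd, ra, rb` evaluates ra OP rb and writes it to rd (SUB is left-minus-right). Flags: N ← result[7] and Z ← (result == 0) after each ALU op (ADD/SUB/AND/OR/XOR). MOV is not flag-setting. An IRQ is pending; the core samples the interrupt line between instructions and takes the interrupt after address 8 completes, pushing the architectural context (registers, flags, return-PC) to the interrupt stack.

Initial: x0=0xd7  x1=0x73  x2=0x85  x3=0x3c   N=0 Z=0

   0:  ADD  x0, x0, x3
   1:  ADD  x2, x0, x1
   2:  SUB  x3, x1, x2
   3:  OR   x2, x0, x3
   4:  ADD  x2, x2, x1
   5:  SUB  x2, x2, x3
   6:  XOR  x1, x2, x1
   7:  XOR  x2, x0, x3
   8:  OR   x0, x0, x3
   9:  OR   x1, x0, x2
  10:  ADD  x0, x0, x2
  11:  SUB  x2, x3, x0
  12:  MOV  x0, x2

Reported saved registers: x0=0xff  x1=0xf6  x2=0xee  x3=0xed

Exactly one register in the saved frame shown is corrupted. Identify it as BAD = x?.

BAD = x2

after  0: x0=0x13 x1=0x73 x2=0x85 x3=0x3c  N=0 Z=0
after  1: x0=0x13 x1=0x73 x2=0x86 x3=0x3c  N=1 Z=0
after  2: x0=0x13 x1=0x73 x2=0x86 x3=0xed  N=1 Z=0
after  3: x0=0x13 x1=0x73 x2=0xff x3=0xed  N=1 Z=0
after  4: x0=0x13 x1=0x73 x2=0x72 x3=0xed  N=0 Z=0
after  5: x0=0x13 x1=0x73 x2=0x85 x3=0xed  N=1 Z=0
after  6: x0=0x13 x1=0xf6 x2=0x85 x3=0xed  N=1 Z=0
after  7: x0=0x13 x1=0xf6 x2=0xfe x3=0xed  N=1 Z=0
after  8: x0=0xff x1=0xf6 x2=0xfe x3=0xed  N=1 Z=0
-- IRQ taken; context saved, return-PC = 9 --
mismatch: x2: reported 0xee vs actual 0xfe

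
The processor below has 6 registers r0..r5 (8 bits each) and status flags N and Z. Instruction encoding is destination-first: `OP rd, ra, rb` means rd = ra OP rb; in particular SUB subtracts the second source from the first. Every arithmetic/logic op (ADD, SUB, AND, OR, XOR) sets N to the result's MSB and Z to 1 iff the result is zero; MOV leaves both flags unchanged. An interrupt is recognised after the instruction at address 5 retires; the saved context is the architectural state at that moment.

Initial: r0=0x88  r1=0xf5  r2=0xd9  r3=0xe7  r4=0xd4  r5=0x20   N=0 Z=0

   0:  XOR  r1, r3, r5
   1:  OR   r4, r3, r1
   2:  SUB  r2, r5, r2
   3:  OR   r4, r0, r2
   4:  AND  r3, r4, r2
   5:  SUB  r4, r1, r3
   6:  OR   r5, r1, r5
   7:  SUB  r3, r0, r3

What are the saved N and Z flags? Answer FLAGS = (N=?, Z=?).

FLAGS = (N=1, Z=0)

after  0: r0=0x88 r1=0xc7 r2=0xd9 r3=0xe7 r4=0xd4 r5=0x20  N=1 Z=0
after  1: r0=0x88 r1=0xc7 r2=0xd9 r3=0xe7 r4=0xe7 r5=0x20  N=1 Z=0
after  2: r0=0x88 r1=0xc7 r2=0x47 r3=0xe7 r4=0xe7 r5=0x20  N=0 Z=0
after  3: r0=0x88 r1=0xc7 r2=0x47 r3=0xe7 r4=0xcf r5=0x20  N=1 Z=0
after  4: r0=0x88 r1=0xc7 r2=0x47 r3=0x47 r4=0xcf r5=0x20  N=0 Z=0
after  5: r0=0x88 r1=0xc7 r2=0x47 r3=0x47 r4=0x80 r5=0x20  N=1 Z=0
-- IRQ taken; context saved, return-PC = 6 --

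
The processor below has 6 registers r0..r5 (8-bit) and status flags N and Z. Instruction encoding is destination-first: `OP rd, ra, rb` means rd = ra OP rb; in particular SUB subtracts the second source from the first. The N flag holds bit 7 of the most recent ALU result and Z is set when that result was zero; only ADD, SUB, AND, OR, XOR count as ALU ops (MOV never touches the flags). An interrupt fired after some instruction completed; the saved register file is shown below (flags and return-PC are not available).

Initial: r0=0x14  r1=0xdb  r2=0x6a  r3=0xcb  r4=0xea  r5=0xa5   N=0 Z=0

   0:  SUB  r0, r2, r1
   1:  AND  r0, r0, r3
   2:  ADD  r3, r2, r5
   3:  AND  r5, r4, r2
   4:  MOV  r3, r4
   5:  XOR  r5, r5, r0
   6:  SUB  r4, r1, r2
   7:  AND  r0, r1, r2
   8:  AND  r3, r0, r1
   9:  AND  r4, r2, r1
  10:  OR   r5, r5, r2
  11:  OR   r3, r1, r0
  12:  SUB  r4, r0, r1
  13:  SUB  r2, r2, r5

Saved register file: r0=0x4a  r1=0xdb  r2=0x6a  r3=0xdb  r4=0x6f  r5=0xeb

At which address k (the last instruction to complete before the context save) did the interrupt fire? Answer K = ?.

K = 12

after  0: r0=0x8f r1=0xdb r2=0x6a r3=0xcb r4=0xea r5=0xa5  N=1 Z=0
after  1: r0=0x8b r1=0xdb r2=0x6a r3=0xcb r4=0xea r5=0xa5  N=1 Z=0
after  2: r0=0x8b r1=0xdb r2=0x6a r3=0x0f r4=0xea r5=0xa5  N=0 Z=0
after  3: r0=0x8b r1=0xdb r2=0x6a r3=0x0f r4=0xea r5=0x6a  N=0 Z=0
after  4: r0=0x8b r1=0xdb r2=0x6a r3=0xea r4=0xea r5=0x6a  N=0 Z=0
after  5: r0=0x8b r1=0xdb r2=0x6a r3=0xea r4=0xea r5=0xe1  N=1 Z=0
after  6: r0=0x8b r1=0xdb r2=0x6a r3=0xea r4=0x71 r5=0xe1  N=0 Z=0
after  7: r0=0x4a r1=0xdb r2=0x6a r3=0xea r4=0x71 r5=0xe1  N=0 Z=0
after  8: r0=0x4a r1=0xdb r2=0x6a r3=0x4a r4=0x71 r5=0xe1  N=0 Z=0
after  9: r0=0x4a r1=0xdb r2=0x6a r3=0x4a r4=0x4a r5=0xe1  N=0 Z=0
after 10: r0=0x4a r1=0xdb r2=0x6a r3=0x4a r4=0x4a r5=0xeb  N=1 Z=0
after 11: r0=0x4a r1=0xdb r2=0x6a r3=0xdb r4=0x4a r5=0xeb  N=1 Z=0
after 12: r0=0x4a r1=0xdb r2=0x6a r3=0xdb r4=0x6f r5=0xeb  N=0 Z=0
-- IRQ taken; context saved, return-PC = 13 --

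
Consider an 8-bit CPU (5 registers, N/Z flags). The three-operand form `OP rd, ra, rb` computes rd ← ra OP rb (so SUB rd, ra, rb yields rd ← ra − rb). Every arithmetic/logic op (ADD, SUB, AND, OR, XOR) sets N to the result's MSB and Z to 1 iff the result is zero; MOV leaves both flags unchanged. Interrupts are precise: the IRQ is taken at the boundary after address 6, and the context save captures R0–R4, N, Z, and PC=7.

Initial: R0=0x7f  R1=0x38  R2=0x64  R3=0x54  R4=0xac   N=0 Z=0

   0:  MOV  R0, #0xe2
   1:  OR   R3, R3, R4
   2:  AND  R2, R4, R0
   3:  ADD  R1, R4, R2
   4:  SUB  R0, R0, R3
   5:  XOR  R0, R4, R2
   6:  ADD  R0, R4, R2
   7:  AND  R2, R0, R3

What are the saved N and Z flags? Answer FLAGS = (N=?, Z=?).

FLAGS = (N=0, Z=0)

after  0: R0=0xe2 R1=0x38 R2=0x64 R3=0x54 R4=0xac  N=0 Z=0
after  1: R0=0xe2 R1=0x38 R2=0x64 R3=0xfc R4=0xac  N=1 Z=0
after  2: R0=0xe2 R1=0x38 R2=0xa0 R3=0xfc R4=0xac  N=1 Z=0
after  3: R0=0xe2 R1=0x4c R2=0xa0 R3=0xfc R4=0xac  N=0 Z=0
after  4: R0=0xe6 R1=0x4c R2=0xa0 R3=0xfc R4=0xac  N=1 Z=0
after  5: R0=0x0c R1=0x4c R2=0xa0 R3=0xfc R4=0xac  N=0 Z=0
after  6: R0=0x4c R1=0x4c R2=0xa0 R3=0xfc R4=0xac  N=0 Z=0
-- IRQ taken; context saved, return-PC = 7 --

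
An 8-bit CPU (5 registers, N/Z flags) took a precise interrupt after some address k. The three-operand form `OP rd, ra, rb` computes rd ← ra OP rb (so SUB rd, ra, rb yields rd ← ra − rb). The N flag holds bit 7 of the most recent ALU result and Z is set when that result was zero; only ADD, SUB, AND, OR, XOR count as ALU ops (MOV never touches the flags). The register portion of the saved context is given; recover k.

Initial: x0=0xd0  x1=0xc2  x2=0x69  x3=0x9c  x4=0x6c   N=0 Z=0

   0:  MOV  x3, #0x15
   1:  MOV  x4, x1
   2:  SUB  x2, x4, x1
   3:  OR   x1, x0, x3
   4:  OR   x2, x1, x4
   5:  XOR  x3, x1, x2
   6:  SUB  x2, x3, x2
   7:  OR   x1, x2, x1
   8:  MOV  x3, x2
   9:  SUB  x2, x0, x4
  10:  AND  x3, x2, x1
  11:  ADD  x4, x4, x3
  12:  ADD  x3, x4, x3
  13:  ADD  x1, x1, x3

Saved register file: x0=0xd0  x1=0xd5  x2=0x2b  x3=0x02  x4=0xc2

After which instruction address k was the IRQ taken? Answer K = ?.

after  0: x0=0xd0 x1=0xc2 x2=0x69 x3=0x15 x4=0x6c  N=0 Z=0
after  1: x0=0xd0 x1=0xc2 x2=0x69 x3=0x15 x4=0xc2  N=0 Z=0
after  2: x0=0xd0 x1=0xc2 x2=0x00 x3=0x15 x4=0xc2  N=0 Z=1
after  3: x0=0xd0 x1=0xd5 x2=0x00 x3=0x15 x4=0xc2  N=1 Z=0
after  4: x0=0xd0 x1=0xd5 x2=0xd7 x3=0x15 x4=0xc2  N=1 Z=0
after  5: x0=0xd0 x1=0xd5 x2=0xd7 x3=0x02 x4=0xc2  N=0 Z=0
after  6: x0=0xd0 x1=0xd5 x2=0x2b x3=0x02 x4=0xc2  N=0 Z=0
-- IRQ taken; context saved, return-PC = 7 --

K = 6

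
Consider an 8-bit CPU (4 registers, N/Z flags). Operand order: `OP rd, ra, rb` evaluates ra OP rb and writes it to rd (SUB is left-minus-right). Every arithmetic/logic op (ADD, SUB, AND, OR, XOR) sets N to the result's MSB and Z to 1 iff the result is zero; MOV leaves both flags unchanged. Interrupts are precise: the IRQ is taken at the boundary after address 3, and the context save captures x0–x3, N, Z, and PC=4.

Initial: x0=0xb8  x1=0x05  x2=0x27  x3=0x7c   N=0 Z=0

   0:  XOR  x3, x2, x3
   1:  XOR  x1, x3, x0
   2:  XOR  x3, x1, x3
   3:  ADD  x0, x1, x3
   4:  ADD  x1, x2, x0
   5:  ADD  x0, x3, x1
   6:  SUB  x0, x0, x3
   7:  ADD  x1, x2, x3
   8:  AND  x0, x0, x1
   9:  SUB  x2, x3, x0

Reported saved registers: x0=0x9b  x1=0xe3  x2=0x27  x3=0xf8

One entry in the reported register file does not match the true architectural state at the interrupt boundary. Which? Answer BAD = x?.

BAD = x3

after  0: x0=0xb8 x1=0x05 x2=0x27 x3=0x5b  N=0 Z=0
after  1: x0=0xb8 x1=0xe3 x2=0x27 x3=0x5b  N=1 Z=0
after  2: x0=0xb8 x1=0xe3 x2=0x27 x3=0xb8  N=1 Z=0
after  3: x0=0x9b x1=0xe3 x2=0x27 x3=0xb8  N=1 Z=0
-- IRQ taken; context saved, return-PC = 4 --
mismatch: x3: reported 0xf8 vs actual 0xb8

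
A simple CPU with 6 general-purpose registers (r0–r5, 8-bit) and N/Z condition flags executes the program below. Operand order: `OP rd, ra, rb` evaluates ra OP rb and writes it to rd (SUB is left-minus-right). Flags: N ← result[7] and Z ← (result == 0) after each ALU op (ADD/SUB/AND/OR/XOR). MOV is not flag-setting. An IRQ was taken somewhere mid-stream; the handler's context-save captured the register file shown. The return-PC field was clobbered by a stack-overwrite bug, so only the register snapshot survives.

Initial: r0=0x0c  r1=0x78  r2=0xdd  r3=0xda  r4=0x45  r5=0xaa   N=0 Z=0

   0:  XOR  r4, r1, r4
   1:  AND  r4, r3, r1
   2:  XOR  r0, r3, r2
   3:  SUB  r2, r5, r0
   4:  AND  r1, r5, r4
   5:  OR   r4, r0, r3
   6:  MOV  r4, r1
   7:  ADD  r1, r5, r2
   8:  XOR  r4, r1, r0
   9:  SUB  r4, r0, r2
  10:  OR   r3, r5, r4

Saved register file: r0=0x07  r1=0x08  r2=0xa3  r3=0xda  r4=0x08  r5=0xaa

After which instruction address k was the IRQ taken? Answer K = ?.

after  0: r0=0x0c r1=0x78 r2=0xdd r3=0xda r4=0x3d r5=0xaa  N=0 Z=0
after  1: r0=0x0c r1=0x78 r2=0xdd r3=0xda r4=0x58 r5=0xaa  N=0 Z=0
after  2: r0=0x07 r1=0x78 r2=0xdd r3=0xda r4=0x58 r5=0xaa  N=0 Z=0
after  3: r0=0x07 r1=0x78 r2=0xa3 r3=0xda r4=0x58 r5=0xaa  N=1 Z=0
after  4: r0=0x07 r1=0x08 r2=0xa3 r3=0xda r4=0x58 r5=0xaa  N=0 Z=0
after  5: r0=0x07 r1=0x08 r2=0xa3 r3=0xda r4=0xdf r5=0xaa  N=1 Z=0
after  6: r0=0x07 r1=0x08 r2=0xa3 r3=0xda r4=0x08 r5=0xaa  N=1 Z=0
-- IRQ taken; context saved, return-PC = 7 --

K = 6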